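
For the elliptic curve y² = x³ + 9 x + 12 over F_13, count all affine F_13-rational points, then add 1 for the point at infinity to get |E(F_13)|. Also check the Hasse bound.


Affine points = {(0, 5), (0, 8), (1, 3), (1, 10), (2, 5), (2, 8), (3, 1), (3, 12), (5, 0), (6, 3), (6, 10), (9, 4), (9, 9), (10, 6), (10, 7), (11, 5), (11, 8)}; affine count = 17; |E(F_13)| = 18.

Discriminant check: Δ ∝ 4a³ + 27b² = 4·9³ + 27·12² = 4·729 + 27·144 ≡ 5 (mod 13). Nonzero ⇒ E is nonsingular.
For each x ∈ F_13, compute rhs = x³ + 9·x + 12 mod 13, then count y ∈ F_13 with y² ≡ rhs.
  x = 0: rhs = 12, matching y values: 5, 8 (2 points).
  x = 1: rhs = 9, matching y values: 3, 10 (2 points).
  x = 2: rhs = 12, matching y values: 5, 8 (2 points).
  x = 3: rhs = 1, matching y values: 1, 12 (2 points).
  x = 4: rhs = 8, matching y values: none (0 points).
  x = 5: rhs = 0, matching y values: 0 (1 points).
  x = 6: rhs = 9, matching y values: 3, 10 (2 points).
  x = 7: rhs = 2, matching y values: none (0 points).
  x = 8: rhs = 11, matching y values: none (0 points).
  x = 9: rhs = 3, matching y values: 4, 9 (2 points).
  x = 10: rhs = 10, matching y values: 6, 7 (2 points).
  x = 11: rhs = 12, matching y values: 5, 8 (2 points).
  x = 12: rhs = 2, matching y values: none (0 points).
Total affine count: 17.
Full point count |E(F_13)| = 17 + 1 = 18.
Hasse bound: |18 − (13+1)| = |4| = 4 ≤ 2√13 ≈ 7.2111 ✓.


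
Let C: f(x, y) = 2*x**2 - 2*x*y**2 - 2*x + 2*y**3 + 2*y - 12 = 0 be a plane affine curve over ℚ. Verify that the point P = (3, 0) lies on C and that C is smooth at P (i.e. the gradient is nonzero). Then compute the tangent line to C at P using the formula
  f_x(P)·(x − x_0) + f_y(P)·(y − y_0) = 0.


Tangent line at P: 10*x + 2*y - 30 = 0.

Step 1: f(3, 0) = 0, so P lies on C.
Step 2: partial derivatives
  f_x(x, y) = 4*x - 2*y**2 - 2, f_y(x, y) = -4*x*y + 6*y**2 + 2.
  f_x(P) = 10, f_y(P) = 2 (gradient nonzero, so P is smooth).
Step 3: tangent line at P: 10·(x − 3) + 2·(y − 0) = 0.
Expanding: 10*x + 2*y - 30 = 0.


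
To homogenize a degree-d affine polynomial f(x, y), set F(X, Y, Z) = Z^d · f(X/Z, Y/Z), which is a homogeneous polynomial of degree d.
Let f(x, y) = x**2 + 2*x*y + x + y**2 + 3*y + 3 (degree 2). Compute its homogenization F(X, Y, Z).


F(X, Y, Z) = X**2 + 2*X*Y + X*Z + Y**2 + 3*Y*Z + 3*Z**2

deg(f) = 2.
Substitute x = X/Z, y = Y/Z into f, then multiply by Z^2.
  monomial 1·x^2·y^0 ↦ 1·X^2·Y^0·Z^0.
  monomial 2·x^1·y^1 ↦ 2·X^1·Y^1·Z^0.
  monomial 1·x^1·y^0 ↦ 1·X^1·Y^0·Z^1.
  monomial 1·x^0·y^2 ↦ 1·X^0·Y^2·Z^0.
  monomial 3·x^0·y^1 ↦ 3·X^0·Y^1·Z^1.
  monomial 3·x^0·y^0 ↦ 3·X^0·Y^0·Z^2.
Collecting: F(X, Y, Z) = X**2 + 2*X*Y + X*Z + Y**2 + 3*Y*Z + 3*Z**2.


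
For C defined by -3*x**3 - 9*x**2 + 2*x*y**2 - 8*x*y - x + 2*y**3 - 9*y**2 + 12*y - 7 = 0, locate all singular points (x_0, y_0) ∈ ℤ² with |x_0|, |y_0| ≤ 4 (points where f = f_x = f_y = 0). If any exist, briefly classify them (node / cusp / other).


Singular points: {(-1, 2)}; classification: cusp.

Compute partial derivatives:
  f_x = -9*x**2 - 18*x + 2*y**2 - 8*y - 1.
  f_y = 4*x*y - 8*x + 6*y**2 - 18*y + 12.
Scan x_0 ∈ {−4, ..., 4}. For each x_0, f_y(x_0, y) is a polynomial in y; find its integer roots y ∈ {−4, ..., 4}, then test f_x and f at those candidates.
  x = -4: f_y(-4, y) = 6*y**2 - 34*y + 44; vanishes at y ∈ {2}. (-4, 2): f_x = -81 ≠ 0.
  x = -3: f_y(-3, y) = 6*y**2 - 30*y + 36; vanishes at y ∈ {2, 3}. (-3, 2): f_x = -36 ≠ 0; (-3, 3): f_x = -34 ≠ 0.
  x = -2: f_y(-2, y) = 6*y**2 - 26*y + 28; vanishes at y ∈ {2}. (-2, 2): f_x = -9 ≠ 0.
  x = -1: f_y(-1, y) = 6*y**2 - 22*y + 20; vanishes at y ∈ {2}. (-1, 2): f_x = 0, f = 0 — SINGULAR.
  x = 0: f_y(0, y) = 6*y**2 - 18*y + 12; vanishes at y ∈ {1, 2}. (0, 1): f_x = -7 ≠ 0; (0, 2): f_x = -9 ≠ 0.
  x = 1: f_y(1, y) = 6*y**2 - 14*y + 4; vanishes at y ∈ {2}. (1, 2): f_x = -36 ≠ 0.
  x = 2: f_y(2, y) = 6*y**2 - 10*y - 4; vanishes at y ∈ {2}. (2, 2): f_x = -81 ≠ 0.
  x = 3: f_y(3, y) = 6*y**2 - 6*y - 12; vanishes at y ∈ {-1, 2}. (3, -1): f_x = -126 ≠ 0; (3, 2): f_x = -144 ≠ 0.
  x = 4: f_y(4, y) = 6*y**2 - 2*y - 20; vanishes at y ∈ {2}. (4, 2): f_x = -225 ≠ 0.
Only singular point on the grid: (-1, 2).
Classify: substitute x = -1 + u, y = 2 + v and expand: f = -3*u**3 + 2*u*v**2 + 2*v**3 + v**2.
No constant or linear terms (consistent with a singular point). Quadratic part: v**2. Cubic part: -3*u**3 + 2*u*v**2 + 2*v**3.
The quadratic part v**2 is a perfect square, so there is a single (double) tangent line v = 0, i.e. y = 2. Restricting the cubic part to that line (v = 0) leaves -3*u**3 ≠ 0, so f is not divisible by v and the branch is v² ≈ 3*u**3 to lowest order — this is a cusp.
Classification: cusp.


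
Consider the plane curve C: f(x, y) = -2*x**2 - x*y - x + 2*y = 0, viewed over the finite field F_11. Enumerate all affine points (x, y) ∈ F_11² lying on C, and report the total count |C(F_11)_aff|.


Affine F_11-points: {(0, 0), (1, 3), (3, 1), (4, 4), (5, 0), (6, 8), (7, 1), (8, 3), (9, 7), (10, 4)}; count = 10.

For each of the 121 pairs (x, y) ∈ F_11², evaluate f(x, y) mod 11. Record the zeros.
  x = 0: [0↦0, 1↦2, 2↦4, 3↦6, 4↦8, 5↦10, 6↦1, 7↦3, 8↦5, 9↦7, 10↦9]  zeros at y ∈ {0}
  x = 1: [0↦8, 1↦9, 2↦10, 3↦0, 4↦1, 5↦2, 6↦3, 7↦4, 8↦5, 9↦6, 10↦7]  zeros at y ∈ {3}
  x = 2: [0↦1, 1↦1, 2↦1, 3↦1, 4↦1, 5↦1, 6↦1, 7↦1, 8↦1, 9↦1, 10↦1]  zeros at y ∈ ∅
  x = 3: [0↦1, 1↦0, 2↦10, 3↦9, 4↦8, 5↦7, 6↦6, 7↦5, 8↦4, 9↦3, 10↦2]  zeros at y ∈ {1}
  x = 4: [0↦8, 1↦6, 2↦4, 3↦2, 4↦0, 5↦9, 6↦7, 7↦5, 8↦3, 9↦1, 10↦10]  zeros at y ∈ {4}
  x = 5: [0↦0, 1↦8, 2↦5, 3↦2, 4↦10, 5↦7, 6↦4, 7↦1, 8↦9, 9↦6, 10↦3]  zeros at y ∈ {0}
  x = 6: [0↦10, 1↦6, 2↦2, 3↦9, 4↦5, 5↦1, 6↦8, 7↦4, 8↦0, 9↦7, 10↦3]  zeros at y ∈ {8}
  x = 7: [0↦5, 1↦0, 2↦6, 3↦1, 4↦7, 5↦2, 6↦8, 7↦3, 8↦9, 9↦4, 10↦10]  zeros at y ∈ {1}
  x = 8: [0↦7, 1↦1, 2↦6, 3↦0, 4↦5, 5↦10, 6↦4, 7↦9, 8↦3, 9↦8, 10↦2]  zeros at y ∈ {3}
  x = 9: [0↦5, 1↦9, 2↦2, 3↦6, 4↦10, 5↦3, 6↦7, 7↦0, 8↦4, 9↦8, 10↦1]  zeros at y ∈ {7}
  x = 10: [0↦10, 1↦2, 2↦5, 3↦8, 4↦0, 5↦3, 6↦6, 7↦9, 8↦1, 9↦4, 10↦7]  zeros at y ∈ {4}
Collecting zeros: affine points = {(0, 0), (1, 3), (3, 1), (4, 4), (5, 0), (6, 8), (7, 1), (8, 3), (9, 7), (10, 4)}.
Total count |C(F_11)_aff| = 10.


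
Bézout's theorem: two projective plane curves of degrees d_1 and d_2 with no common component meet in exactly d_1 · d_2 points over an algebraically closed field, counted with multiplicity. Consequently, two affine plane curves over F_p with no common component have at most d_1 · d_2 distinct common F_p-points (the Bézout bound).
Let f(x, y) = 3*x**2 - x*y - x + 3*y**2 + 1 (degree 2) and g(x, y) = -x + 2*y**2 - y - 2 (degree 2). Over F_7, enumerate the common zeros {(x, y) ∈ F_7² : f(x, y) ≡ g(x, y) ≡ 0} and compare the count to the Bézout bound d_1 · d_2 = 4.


Common zeros: {(1, 6), (4, 2), (6, 3)}; count = 3; Bézout bound = 4.

deg(f) = 2, deg(g) = 2, so Bézout bound = 4.
Scan x ∈ F_7. For each x, list the y ∈ F_7 with f(x, y) ≡ 0 and those with g(x, y) ≡ 0 (mod 7); the common zeros in that column are the intersection.
  x = 0: f ≡ 0 at y ∈ {3, 4}; g ≡ 0 at y ∈ ∅; common: ∅.
  x = 1: f ≡ 0 at y ∈ {6}; g ≡ 0 at y ∈ {5, 6}; common: {6}.
  x = 2: f ≡ 0 at y ∈ ∅; g ≡ 0 at y ∈ ∅; common: ∅.
  x = 3: f ≡ 0 at y ∈ ∅; g ≡ 0 at y ∈ ∅; common: ∅.
  x = 4: f ≡ 0 at y ∈ {2, 4}; g ≡ 0 at y ∈ {2}; common: {2}.
  x = 5: f ≡ 0 at y ∈ ∅; g ≡ 0 at y ∈ {0, 4}; common: ∅.
  x = 6: f ≡ 0 at y ∈ {3, 6}; g ≡ 0 at y ∈ {1, 3}; common: {3}.
Collecting: common zeros = {(1, 6), (4, 2), (6, 3)}, so the count is 3.
Comparison with the Bézout bound: 3 ≤ 4 = deg(f)·deg(g), as expected for curves with no common component (the affine F_7-count falls short of the bound because intersections may lie at infinity, over extension fields, or carry multiplicity).


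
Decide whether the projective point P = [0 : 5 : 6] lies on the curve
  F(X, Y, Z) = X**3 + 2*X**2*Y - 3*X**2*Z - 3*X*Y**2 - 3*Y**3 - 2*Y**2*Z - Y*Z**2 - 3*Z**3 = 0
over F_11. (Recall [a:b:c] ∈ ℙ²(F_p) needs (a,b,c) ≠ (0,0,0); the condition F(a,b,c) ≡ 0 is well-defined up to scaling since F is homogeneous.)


F(0,5,6) ≡ 4 (mod 11); P is NOT on the curve.

Evaluate F(0, 5, 6) term-by-term (mod 11).
  X**3 ↦ 1·0·1·1 = 0
  2*X**2*Y ↦ 2·0·5·1 = 0
  -3*X**2*Z ↦ -3·0·1·6 = 0
  -3*X*Y**2 ↦ -3·0·25·1 = 0
  -3*Y**3 ↦ -3·1·125·1 = -375
  -2*Y**2*Z ↦ -2·1·25·6 = -300
  -Y*Z**2 ↦ -1·1·5·36 = -180
  -3*Z**3 ↦ -3·1·1·216 = -648
Sum: F(0, 5, 6) = (0) + (0) + (0) + (0) + (-375) + (-300) + (-180) + (-648) = -1503.
Reducing mod 11: -1503 ≡ 4 (mod 11).
Since F(a, b, c) ≡ 4 ≠ 0 (mod 11), P does NOT lie on the curve.


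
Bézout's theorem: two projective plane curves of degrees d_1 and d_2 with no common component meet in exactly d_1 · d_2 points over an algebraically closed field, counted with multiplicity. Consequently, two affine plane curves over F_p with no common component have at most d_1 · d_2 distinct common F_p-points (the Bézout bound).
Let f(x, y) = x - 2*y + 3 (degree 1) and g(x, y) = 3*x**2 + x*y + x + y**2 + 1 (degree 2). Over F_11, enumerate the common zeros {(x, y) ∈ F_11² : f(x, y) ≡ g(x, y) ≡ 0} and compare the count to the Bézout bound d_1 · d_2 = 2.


Common zeros: {(1, 2), (6, 10)}; count = 2; Bézout bound = 2.

deg(f) = 1, deg(g) = 2, so Bézout bound = 2.
Scan x ∈ F_11. For each x, list the y ∈ F_11 with f(x, y) ≡ 0 and those with g(x, y) ≡ 0 (mod 11); the common zeros in that column are the intersection.
  x = 0: f ≡ 0 at y ∈ {7}; g ≡ 0 at y ∈ ∅; common: ∅.
  x = 1: f ≡ 0 at y ∈ {2}; g ≡ 0 at y ∈ {2, 8}; common: {2}.
  x = 2: f ≡ 0 at y ∈ {8}; g ≡ 0 at y ∈ ∅; common: ∅.
  x = 3: f ≡ 0 at y ∈ {3}; g ≡ 0 at y ∈ ∅; common: ∅.
  x = 4: f ≡ 0 at y ∈ {9}; g ≡ 0 at y ∈ ∅; common: ∅.
  x = 5: f ≡ 0 at y ∈ {4}; g ≡ 0 at y ∈ {7, 10}; common: ∅.
  x = 6: f ≡ 0 at y ∈ {10}; g ≡ 0 at y ∈ {6, 10}; common: {10}.
  x = 7: f ≡ 0 at y ∈ {5}; g ≡ 0 at y ∈ {7, 8}; common: ∅.
  x = 8: f ≡ 0 at y ∈ {0}; g ≡ 0 at y ∈ ∅; common: ∅.
  x = 9: f ≡ 0 at y ∈ {6}; g ≡ 0 at y ∈ {0, 2}; common: ∅.
  x = 10: f ≡ 0 at y ∈ {1}; g ≡ 0 at y ∈ {6}; common: ∅.
Collecting: common zeros = {(1, 2), (6, 10)}, so the count is 2.
Comparison with the Bézout bound: 2 ≤ 2 = deg(f)·deg(g), as expected for curves with no common component (the bound is attained).


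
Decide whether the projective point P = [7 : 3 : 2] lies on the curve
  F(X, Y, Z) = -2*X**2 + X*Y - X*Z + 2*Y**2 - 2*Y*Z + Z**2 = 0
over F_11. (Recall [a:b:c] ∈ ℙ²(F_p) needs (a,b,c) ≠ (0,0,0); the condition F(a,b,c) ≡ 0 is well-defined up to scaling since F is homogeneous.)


F(7,3,2) ≡ 7 (mod 11); P is NOT on the curve.

Evaluate F(7, 3, 2) term-by-term (mod 11).
  -2*X**2 ↦ -2·49·1·1 = -98
  X*Y ↦ 1·7·3·1 = 21
  -X*Z ↦ -1·7·1·2 = -14
  2*Y**2 ↦ 2·1·9·1 = 18
  -2*Y*Z ↦ -2·1·3·2 = -12
  Z**2 ↦ 1·1·1·4 = 4
Sum: F(7, 3, 2) = (-98) + (21) + (-14) + (18) + (-12) + (4) = -81.
Reducing mod 11: -81 ≡ 7 (mod 11).
Since F(a, b, c) ≡ 7 ≠ 0 (mod 11), P does NOT lie on the curve.


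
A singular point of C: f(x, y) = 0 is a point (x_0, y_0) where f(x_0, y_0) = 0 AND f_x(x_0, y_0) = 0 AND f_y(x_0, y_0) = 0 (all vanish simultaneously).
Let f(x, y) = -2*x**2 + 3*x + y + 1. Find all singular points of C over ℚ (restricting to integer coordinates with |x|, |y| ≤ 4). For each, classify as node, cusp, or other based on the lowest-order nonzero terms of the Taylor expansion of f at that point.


No singular points in the scanned grid; C is smooth there.

Compute partial derivatives:
  f_x = 3 - 4*x.
  f_y = 1.
f_y = 1 is a nonzero constant, so f_y never vanishes: no point (x, y) can satisfy f = f_x = f_y = 0. In particular no (x, y) ∈ {−4, ..., 4}² is singular; the curve is smooth.


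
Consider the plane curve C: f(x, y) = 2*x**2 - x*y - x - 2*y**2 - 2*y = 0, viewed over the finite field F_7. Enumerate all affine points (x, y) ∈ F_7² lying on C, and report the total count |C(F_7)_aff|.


Affine F_7-points: {(0, 0), (0, 6), (2, 1), (2, 4), (4, 0), (4, 4), (6, 1), (6, 2)}; count = 8.

For each of the 49 pairs (x, y) ∈ F_7², evaluate f(x, y) mod 7. Record the zeros.
  x = 0: [0↦0, 1↦3, 2↦2, 3↦4, 4↦2, 5↦3, 6↦0]  zeros at y ∈ {0, 6}
  x = 1: [0↦1, 1↦3, 2↦1, 3↦2, 4↦6, 5↦6, 6↦2]  zeros at y ∈ ∅
  x = 2: [0↦6, 1↦0, 2↦4, 3↦4, 4↦0, 5↦6, 6↦1]  zeros at y ∈ {1, 4}
  x = 3: [0↦1, 1↦1, 2↦4, 3↦3, 4↦5, 5↦3, 6↦4]  zeros at y ∈ ∅
  x = 4: [0↦0, 1↦6, 2↦1, 3↦6, 4↦0, 5↦4, 6↦4]  zeros at y ∈ {0, 4}
  x = 5: [0↦3, 1↦1, 2↦2, 3↦6, 4↦6, 5↦2, 6↦1]  zeros at y ∈ ∅
  x = 6: [0↦3, 1↦0, 2↦0, 3↦3, 4↦2, 5↦4, 6↦2]  zeros at y ∈ {1, 2}
Collecting zeros: affine points = {(0, 0), (0, 6), (2, 1), (2, 4), (4, 0), (4, 4), (6, 1), (6, 2)}.
Total count |C(F_7)_aff| = 8.


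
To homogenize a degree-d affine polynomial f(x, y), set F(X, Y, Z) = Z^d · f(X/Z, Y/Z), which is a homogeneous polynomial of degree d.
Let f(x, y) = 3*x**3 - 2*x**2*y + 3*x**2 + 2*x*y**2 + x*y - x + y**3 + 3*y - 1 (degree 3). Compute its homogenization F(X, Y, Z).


F(X, Y, Z) = 3*X**3 - 2*X**2*Y + 3*X**2*Z + 2*X*Y**2 + X*Y*Z - X*Z**2 + Y**3 + 3*Y*Z**2 - Z**3

deg(f) = 3.
Substitute x = X/Z, y = Y/Z into f, then multiply by Z^3.
  monomial 3·x^3·y^0 ↦ 3·X^3·Y^0·Z^0.
  monomial -2·x^2·y^1 ↦ -2·X^2·Y^1·Z^0.
  monomial 3·x^2·y^0 ↦ 3·X^2·Y^0·Z^1.
  monomial 2·x^1·y^2 ↦ 2·X^1·Y^2·Z^0.
  monomial 1·x^1·y^1 ↦ 1·X^1·Y^1·Z^1.
  monomial -1·x^1·y^0 ↦ -1·X^1·Y^0·Z^2.
  monomial 1·x^0·y^3 ↦ 1·X^0·Y^3·Z^0.
  monomial 3·x^0·y^1 ↦ 3·X^0·Y^1·Z^2.
  monomial -1·x^0·y^0 ↦ -1·X^0·Y^0·Z^3.
Collecting: F(X, Y, Z) = 3*X**3 - 2*X**2*Y + 3*X**2*Z + 2*X*Y**2 + X*Y*Z - X*Z**2 + Y**3 + 3*Y*Z**2 - Z**3.


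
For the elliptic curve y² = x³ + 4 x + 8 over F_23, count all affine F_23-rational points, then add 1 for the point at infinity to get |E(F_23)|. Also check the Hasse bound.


Affine points = {(0, 10), (0, 13), (1, 6), (1, 17), (2, 1), (2, 22), (3, 1), (3, 22), (6, 8), (6, 15), (8, 0), (10, 6), (10, 17), (11, 7), (11, 16), (12, 6), (12, 17), (13, 7), (13, 16), (14, 5), (14, 18), (15, 4), (15, 19), (18, 1), (18, 22), (22, 7), (22, 16)}; affine count = 27; |E(F_23)| = 28.

Discriminant check: Δ ∝ 4a³ + 27b² = 4·4³ + 27·8² = 4·64 + 27·64 ≡ 6 (mod 23). Nonzero ⇒ E is nonsingular.
For each x ∈ F_23, compute rhs = x³ + 4·x + 8 mod 23, then count y ∈ F_23 with y² ≡ rhs.
  x = 0: rhs = 8, matching y values: 10, 13 (2 points).
  x = 1: rhs = 13, matching y values: 6, 17 (2 points).
  x = 2: rhs = 1, matching y values: 1, 22 (2 points).
  x = 3: rhs = 1, matching y values: 1, 22 (2 points).
  x = 4: rhs = 19, matching y values: none (0 points).
  x = 5: rhs = 15, matching y values: none (0 points).
  x = 6: rhs = 18, matching y values: 8, 15 (2 points).
  x = 7: rhs = 11, matching y values: none (0 points).
  x = 8: rhs = 0, matching y values: 0 (1 points).
  x = 9: rhs = 14, matching y values: none (0 points).
  x = 10: rhs = 13, matching y values: 6, 17 (2 points).
  x = 11: rhs = 3, matching y values: 7, 16 (2 points).
  x = 12: rhs = 13, matching y values: 6, 17 (2 points).
  x = 13: rhs = 3, matching y values: 7, 16 (2 points).
  x = 14: rhs = 2, matching y values: 5, 18 (2 points).
  x = 15: rhs = 16, matching y values: 4, 19 (2 points).
  x = 16: rhs = 5, matching y values: none (0 points).
  x = 17: rhs = 21, matching y values: none (0 points).
  x = 18: rhs = 1, matching y values: 1, 22 (2 points).
  x = 19: rhs = 20, matching y values: none (0 points).
  x = 20: rhs = 15, matching y values: none (0 points).
  x = 21: rhs = 15, matching y values: none (0 points).
  x = 22: rhs = 3, matching y values: 7, 16 (2 points).
Total affine count: 27.
Full point count |E(F_23)| = 27 + 1 = 28.
Hasse bound: |28 − (23+1)| = |4| = 4 ≤ 2√23 ≈ 9.5917 ✓.


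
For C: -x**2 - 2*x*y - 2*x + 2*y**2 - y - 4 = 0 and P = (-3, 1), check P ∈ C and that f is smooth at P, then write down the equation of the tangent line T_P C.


Tangent line at P: 2*x + 9*y - 3 = 0.

Step 1: f(-3, 1) = 0, so P lies on C.
Step 2: partial derivatives
  f_x(x, y) = -2*x - 2*y - 2, f_y(x, y) = -2*x + 4*y - 1.
  f_x(P) = 2, f_y(P) = 9 (gradient nonzero, so P is smooth).
Step 3: tangent line at P: 2·(x − -3) + 9·(y − 1) = 0.
Expanding: 2*x + 9*y - 3 = 0.


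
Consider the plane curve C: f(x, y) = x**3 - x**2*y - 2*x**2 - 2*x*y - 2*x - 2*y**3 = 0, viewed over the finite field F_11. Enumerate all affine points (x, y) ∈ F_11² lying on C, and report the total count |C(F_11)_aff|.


Affine F_11-points: {(0, 0), (1, 3), (1, 4), (2, 6), (4, 9), (6, 0), (6, 3), (6, 8), (7, 0), (8, 1), (9, 3), (10, 10)}; count = 12.

For each of the 121 pairs (x, y) ∈ F_11², evaluate f(x, y) mod 11. Record the zeros.
  x = 0: [0↦0, 1↦9, 2↦6, 3↦1, 4↦4, 5↦3, 6↦8, 7↦7, 8↦10, 9↦5, 10↦2]  zeros at y ∈ {0}
  x = 1: [0↦8, 1↦3, 2↦8, 3↦0, 4↦0, 5↦7, 6↦9, 7↦5, 8↦5, 9↦8, 10↦2]  zeros at y ∈ {3, 4}
  x = 2: [0↦7, 1↦8, 2↦8, 3↦6, 4↦1, 5↦3, 6↦0, 7↦2, 8↦8, 9↦6, 10↦6]  zeros at y ∈ {6}
  x = 3: [0↦3, 1↦8, 2↦1, 3↦3, 4↦2, 5↦8, 6↦9, 7↦4, 8↦3, 9↦5, 10↦9]  zeros at y ∈ ∅
  x = 4: [0↦2, 1↦9, 2↦4, 3↦8, 4↦9, 5↦6, 6↦9, 7↦6, 8↦7, 9↦0, 10↦6]  zeros at y ∈ {9}
  x = 5: [0↦10, 1↦6, 2↦1, 3↦5, 4↦6, 5↦3, 6↦6, 7↦3, 8↦4, 9↦8, 10↦3]  zeros at y ∈ ∅
  x = 6: [0↦0, 1↦5, 2↦9, 3↦0, 4↦10, 5↦5, 6↦6, 7↦1, 8↦0, 9↦2, 10↦6]  zeros at y ∈ {0, 3, 8}
  x = 7: [0↦0, 1↦1, 2↦1, 3↦10, 4↦5, 5↦7, 6↦4, 7↦6, 8↦1, 9↦10, 10↦10]  zeros at y ∈ {0}
  x = 8: [0↦5, 1↦0, 2↦5, 3↦8, 4↦8, 5↦4, 6↦6, 7↦2, 8↦2, 9↦5, 10↦10]  zeros at y ∈ {1}
  x = 9: [0↦10, 1↦8, 2↦5, 3↦0, 4↦3, 5↦2, 6↦7, 7↦6, 8↦9, 9↦4, 10↦1]  zeros at y ∈ {3}
  x = 10: [0↦10, 1↦9, 2↦7, 3↦3, 4↦7, 5↦7, 6↦2, 7↦2, 8↦6, 9↦2, 10↦0]  zeros at y ∈ {10}
Collecting zeros: affine points = {(0, 0), (1, 3), (1, 4), (2, 6), (4, 9), (6, 0), (6, 3), (6, 8), (7, 0), (8, 1), (9, 3), (10, 10)}.
Total count |C(F_11)_aff| = 12.


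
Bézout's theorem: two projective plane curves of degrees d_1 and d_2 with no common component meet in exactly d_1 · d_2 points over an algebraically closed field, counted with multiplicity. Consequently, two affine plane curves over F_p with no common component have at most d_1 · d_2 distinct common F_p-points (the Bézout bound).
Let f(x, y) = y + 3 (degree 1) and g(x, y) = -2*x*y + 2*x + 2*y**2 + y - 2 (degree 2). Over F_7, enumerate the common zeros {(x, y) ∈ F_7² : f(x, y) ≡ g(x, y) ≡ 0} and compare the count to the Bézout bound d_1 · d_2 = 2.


Common zeros: {(1, 4)}; count = 1; Bézout bound = 2.

deg(f) = 1, deg(g) = 2, so Bézout bound = 2.
Scan x ∈ F_7. For each x, list the y ∈ F_7 with f(x, y) ≡ 0 and those with g(x, y) ≡ 0 (mod 7); the common zeros in that column are the intersection.
  x = 0: f ≡ 0 at y ∈ {4}; g ≡ 0 at y ∈ ∅; common: ∅.
  x = 1: f ≡ 0 at y ∈ {4}; g ≡ 0 at y ∈ {0, 4}; common: {4}.
  x = 2: f ≡ 0 at y ∈ {4}; g ≡ 0 at y ∈ {6}; common: ∅.
  x = 3: f ≡ 0 at y ∈ {4}; g ≡ 0 at y ∈ {3}; common: ∅.
  x = 4: f ≡ 0 at y ∈ {4}; g ≡ 0 at y ∈ {2, 5}; common: ∅.
  x = 5: f ≡ 0 at y ∈ {4}; g ≡ 0 at y ∈ ∅; common: ∅.
  x = 6: f ≡ 0 at y ∈ {4}; g ≡ 0 at y ∈ ∅; common: ∅.
Collecting: common zeros = {(1, 4)}, so the count is 1.
Comparison with the Bézout bound: 1 ≤ 2 = deg(f)·deg(g), as expected for curves with no common component (the affine F_7-count falls short of the bound because intersections may lie at infinity, over extension fields, or carry multiplicity).


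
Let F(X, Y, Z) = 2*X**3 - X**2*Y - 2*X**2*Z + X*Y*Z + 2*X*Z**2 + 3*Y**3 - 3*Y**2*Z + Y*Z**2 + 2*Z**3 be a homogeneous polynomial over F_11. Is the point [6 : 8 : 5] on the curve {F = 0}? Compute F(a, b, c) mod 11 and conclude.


F(6,8,5) ≡ 8 (mod 11); P is NOT on the curve.

Evaluate F(6, 8, 5) term-by-term (mod 11).
  2*X**3 ↦ 2·216·1·1 = 432
  -X**2*Y ↦ -1·36·8·1 = -288
  -2*X**2*Z ↦ -2·36·1·5 = -360
  X*Y*Z ↦ 1·6·8·5 = 240
  2*X*Z**2 ↦ 2·6·1·25 = 300
  3*Y**3 ↦ 3·1·512·1 = 1536
  -3*Y**2*Z ↦ -3·1·64·5 = -960
  Y*Z**2 ↦ 1·1·8·25 = 200
  2*Z**3 ↦ 2·1·1·125 = 250
Sum: F(6, 8, 5) = (432) + (-288) + (-360) + (240) + (300) + (1536) + (-960) + (200) + (250) = 1350.
Reducing mod 11: 1350 ≡ 8 (mod 11).
Since F(a, b, c) ≡ 8 ≠ 0 (mod 11), P does NOT lie on the curve.


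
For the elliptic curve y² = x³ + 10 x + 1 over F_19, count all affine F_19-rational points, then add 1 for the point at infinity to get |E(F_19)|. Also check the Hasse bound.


Affine points = {(0, 1), (0, 18), (3, 1), (3, 18), (5, 9), (5, 10), (6, 7), (6, 12), (8, 2), (8, 17), (11, 6), (11, 13), (12, 5), (12, 14), (14, 4), (14, 15), (15, 7), (15, 12), (16, 1), (16, 18), (17, 7), (17, 12), (18, 3), (18, 16)}; affine count = 24; |E(F_19)| = 25.

Discriminant check: Δ ∝ 4a³ + 27b² = 4·10³ + 27·1² = 4·1000 + 27·1 ≡ 18 (mod 19). Nonzero ⇒ E is nonsingular.
For each x ∈ F_19, compute rhs = x³ + 10·x + 1 mod 19, then count y ∈ F_19 with y² ≡ rhs.
  x = 0: rhs = 1, matching y values: 1, 18 (2 points).
  x = 1: rhs = 12, matching y values: none (0 points).
  x = 2: rhs = 10, matching y values: none (0 points).
  x = 3: rhs = 1, matching y values: 1, 18 (2 points).
  x = 4: rhs = 10, matching y values: none (0 points).
  x = 5: rhs = 5, matching y values: 9, 10 (2 points).
  x = 6: rhs = 11, matching y values: 7, 12 (2 points).
  x = 7: rhs = 15, matching y values: none (0 points).
  x = 8: rhs = 4, matching y values: 2, 17 (2 points).
  x = 9: rhs = 3, matching y values: none (0 points).
  x = 10: rhs = 18, matching y values: none (0 points).
  x = 11: rhs = 17, matching y values: 6, 13 (2 points).
  x = 12: rhs = 6, matching y values: 5, 14 (2 points).
  x = 13: rhs = 10, matching y values: none (0 points).
  x = 14: rhs = 16, matching y values: 4, 15 (2 points).
  x = 15: rhs = 11, matching y values: 7, 12 (2 points).
  x = 16: rhs = 1, matching y values: 1, 18 (2 points).
  x = 17: rhs = 11, matching y values: 7, 12 (2 points).
  x = 18: rhs = 9, matching y values: 3, 16 (2 points).
Total affine count: 24.
Full point count |E(F_19)| = 24 + 1 = 25.
Hasse bound: |25 − (19+1)| = |5| = 5 ≤ 2√19 ≈ 8.7178 ✓.


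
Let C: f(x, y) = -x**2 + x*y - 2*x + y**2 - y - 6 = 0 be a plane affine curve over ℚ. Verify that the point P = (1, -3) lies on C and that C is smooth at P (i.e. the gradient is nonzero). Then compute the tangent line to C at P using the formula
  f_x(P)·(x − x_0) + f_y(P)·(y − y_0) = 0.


Tangent line at P: -7*x - 6*y - 11 = 0.

Step 1: f(1, -3) = 0, so P lies on C.
Step 2: partial derivatives
  f_x(x, y) = -2*x + y - 2, f_y(x, y) = x + 2*y - 1.
  f_x(P) = -7, f_y(P) = -6 (gradient nonzero, so P is smooth).
Step 3: tangent line at P: -7·(x − 1) + -6·(y − -3) = 0.
Expanding: -7*x - 6*y - 11 = 0.


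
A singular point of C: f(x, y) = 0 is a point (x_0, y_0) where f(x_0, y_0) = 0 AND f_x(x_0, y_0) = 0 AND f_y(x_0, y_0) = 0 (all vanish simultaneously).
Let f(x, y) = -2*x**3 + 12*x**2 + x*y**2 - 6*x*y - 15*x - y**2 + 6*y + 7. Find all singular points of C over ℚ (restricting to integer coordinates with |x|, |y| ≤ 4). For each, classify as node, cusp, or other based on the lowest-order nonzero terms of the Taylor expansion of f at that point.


Singular points: {(2, 3)}; classification: cusp.

Compute partial derivatives:
  f_x = -6*x**2 + 24*x + y**2 - 6*y - 15.
  f_y = 2*x*y - 6*x - 2*y + 6.
Scan x_0 ∈ {−4, ..., 4}. For each x_0, f_y(x_0, y) is a polynomial in y; find its integer roots y ∈ {−4, ..., 4}, then test f_x and f at those candidates.
  x = -4: f_y(-4, y) = 30 - 10*y; vanishes at y ∈ {3}. (-4, 3): f_x = -216 ≠ 0.
  x = -3: f_y(-3, y) = 24 - 8*y; vanishes at y ∈ {3}. (-3, 3): f_x = -150 ≠ 0.
  x = -2: f_y(-2, y) = 18 - 6*y; vanishes at y ∈ {3}. (-2, 3): f_x = -96 ≠ 0.
  x = -1: f_y(-1, y) = 12 - 4*y; vanishes at y ∈ {3}. (-1, 3): f_x = -54 ≠ 0.
  x = 0: f_y(0, y) = 6 - 2*y; vanishes at y ∈ {3}. (0, 3): f_x = -24 ≠ 0.
  x = 1: f_y(1, y) = 0; vanishes at y ∈ {-4, -3, -2, -1, 0, 1, 2, 3, 4}. (1, -4): f_x = 43 ≠ 0; (1, -3): f_x = 30 ≠ 0; (1, -2): f_x = 19 ≠ 0; (1, -1): f_x = 10 ≠ 0; (1, 0): f_x = 3 ≠ 0; (1, 1): f_x = -2 ≠ 0; (1, 2): f_x = -5 ≠ 0; (1, 3): f_x = -6 ≠ 0; (1, 4): f_x = -5 ≠ 0.
  x = 2: f_y(2, y) = 2*y - 6; vanishes at y ∈ {3}. (2, 3): f_x = 0, f = 0 — SINGULAR.
  x = 3: f_y(3, y) = 4*y - 12; vanishes at y ∈ {3}. (3, 3): f_x = -6 ≠ 0.
  x = 4: f_y(4, y) = 6*y - 18; vanishes at y ∈ {3}. (4, 3): f_x = -24 ≠ 0.
Only singular point on the grid: (2, 3).
Classify: substitute x = 2 + u, y = 3 + v and expand: f = -2*u**3 + u*v**2 + v**2.
No constant or linear terms (consistent with a singular point). Quadratic part: v**2. Cubic part: -2*u**3 + u*v**2.
The quadratic part v**2 is a perfect square, so there is a single (double) tangent line v = 0, i.e. y = 3. Restricting the cubic part to that line (v = 0) leaves -2*u**3 ≠ 0, so f is not divisible by v and the branch is v² ≈ 2*u**3 to lowest order — this is a cusp.
Classification: cusp.


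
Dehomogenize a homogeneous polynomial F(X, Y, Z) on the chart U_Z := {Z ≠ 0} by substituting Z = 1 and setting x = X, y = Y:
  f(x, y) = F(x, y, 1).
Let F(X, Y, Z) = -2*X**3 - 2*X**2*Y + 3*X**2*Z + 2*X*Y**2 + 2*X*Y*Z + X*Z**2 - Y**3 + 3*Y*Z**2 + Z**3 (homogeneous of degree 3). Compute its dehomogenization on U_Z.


f(x, y) = -2*x**3 - 2*x**2*y + 3*x**2 + 2*x*y**2 + 2*x*y + x - y**3 + 3*y + 1

On U_Z we set Z = 1. Each monomial c·X^i·Y^j·Z^k in F becomes c·x^i·y^j·1^k = c·x^i·y^j.
Substituting Z = 1: F(X, Y, 1) = -2*x**3 - 2*x**2*y + 3*x**2 + 2*x*y**2 + 2*x*y + x - y**3 + 3*y + 1.
Note: deg(f) ≤ deg(F) = 3; strict inequality happens when F is divisible by Z (lost terms).


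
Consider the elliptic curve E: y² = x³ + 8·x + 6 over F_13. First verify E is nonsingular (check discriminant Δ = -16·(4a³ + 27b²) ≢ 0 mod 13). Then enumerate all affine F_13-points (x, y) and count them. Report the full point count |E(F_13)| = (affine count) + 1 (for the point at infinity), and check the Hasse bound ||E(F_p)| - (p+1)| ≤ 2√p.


Affine points = {(2, 2), (2, 11), (6, 6), (6, 7), (8, 6), (8, 7), (9, 1), (9, 12), (12, 6), (12, 7)}; affine count = 10; |E(F_13)| = 11.

Discriminant check: Δ ∝ 4a³ + 27b² = 4·8³ + 27·6² = 4·512 + 27·36 ≡ 4 (mod 13). Nonzero ⇒ E is nonsingular.
For each x ∈ F_13, compute rhs = x³ + 8·x + 6 mod 13, then count y ∈ F_13 with y² ≡ rhs.
  x = 0: rhs = 6, matching y values: none (0 points).
  x = 1: rhs = 2, matching y values: none (0 points).
  x = 2: rhs = 4, matching y values: 2, 11 (2 points).
  x = 3: rhs = 5, matching y values: none (0 points).
  x = 4: rhs = 11, matching y values: none (0 points).
  x = 5: rhs = 2, matching y values: none (0 points).
  x = 6: rhs = 10, matching y values: 6, 7 (2 points).
  x = 7: rhs = 2, matching y values: none (0 points).
  x = 8: rhs = 10, matching y values: 6, 7 (2 points).
  x = 9: rhs = 1, matching y values: 1, 12 (2 points).
  x = 10: rhs = 7, matching y values: none (0 points).
  x = 11: rhs = 8, matching y values: none (0 points).
  x = 12: rhs = 10, matching y values: 6, 7 (2 points).
Total affine count: 10.
Full point count |E(F_13)| = 10 + 1 = 11.
Hasse bound: |11 − (13+1)| = |-3| = 3 ≤ 2√13 ≈ 7.2111 ✓.


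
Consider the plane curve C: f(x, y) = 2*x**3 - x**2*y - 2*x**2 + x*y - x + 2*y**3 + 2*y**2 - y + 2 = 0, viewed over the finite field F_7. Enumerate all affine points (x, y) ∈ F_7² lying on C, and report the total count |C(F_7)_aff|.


Affine F_7-points: {(1, 3), (3, 0), (3, 6), (4, 5), (5, 4), (5, 5), (6, 1), (6, 4)}; count = 8.

For each of the 49 pairs (x, y) ∈ F_7², evaluate f(x, y) mod 7. Record the zeros.
  x = 0: [0↦2, 1↦5, 2↦3, 3↦1, 4↦4, 5↦3, 6↦3]  zeros at y ∈ ∅
  x = 1: [0↦1, 1↦4, 2↦2, 3↦0, 4↦3, 5↦2, 6↦2]  zeros at y ∈ {3}
  x = 2: [0↦1, 1↦2, 2↦5, 3↦1, 4↦2, 5↦6, 6↦4]  zeros at y ∈ ∅
  x = 3: [0↦0, 1↦4, 2↦3, 3↦2, 4↦6, 5↦6, 6↦0]  zeros at y ∈ {0, 6}
  x = 4: [0↦3, 1↦1, 2↦1, 3↦1, 4↦6, 5↦0, 6↦2]  zeros at y ∈ {5}
  x = 5: [0↦1, 1↦5, 2↦4, 3↦3, 4↦0, 5↦0, 6↦1]  zeros at y ∈ {4, 5}
  x = 6: [0↦6, 1↦0, 2↦3, 3↦6, 4↦0, 5↦4, 6↦2]  zeros at y ∈ {1, 4}
Collecting zeros: affine points = {(1, 3), (3, 0), (3, 6), (4, 5), (5, 4), (5, 5), (6, 1), (6, 4)}.
Total count |C(F_7)_aff| = 8.


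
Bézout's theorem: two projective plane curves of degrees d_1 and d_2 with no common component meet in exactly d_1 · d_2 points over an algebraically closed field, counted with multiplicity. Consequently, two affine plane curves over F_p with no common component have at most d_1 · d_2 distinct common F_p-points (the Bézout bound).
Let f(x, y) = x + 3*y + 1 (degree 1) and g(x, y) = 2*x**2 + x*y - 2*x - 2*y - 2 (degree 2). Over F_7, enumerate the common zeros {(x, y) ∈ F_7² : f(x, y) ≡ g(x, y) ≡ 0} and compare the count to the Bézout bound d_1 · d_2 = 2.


Common zeros: {(4, 3)}; count = 1; Bézout bound = 2.

deg(f) = 1, deg(g) = 2, so Bézout bound = 2.
Scan x ∈ F_7. For each x, list the y ∈ F_7 with f(x, y) ≡ 0 and those with g(x, y) ≡ 0 (mod 7); the common zeros in that column are the intersection.
  x = 0: f ≡ 0 at y ∈ {2}; g ≡ 0 at y ∈ {6}; common: ∅.
  x = 1: f ≡ 0 at y ∈ {4}; g ≡ 0 at y ∈ {5}; common: ∅.
  x = 2: f ≡ 0 at y ∈ {6}; g ≡ 0 at y ∈ ∅; common: ∅.
  x = 3: f ≡ 0 at y ∈ {1}; g ≡ 0 at y ∈ {4}; common: ∅.
  x = 4: f ≡ 0 at y ∈ {3}; g ≡ 0 at y ∈ {3}; common: {3}.
  x = 5: f ≡ 0 at y ∈ {5}; g ≡ 0 at y ∈ {6}; common: ∅.
  x = 6: f ≡ 0 at y ∈ {0}; g ≡ 0 at y ∈ {3}; common: ∅.
Collecting: common zeros = {(4, 3)}, so the count is 1.
Comparison with the Bézout bound: 1 ≤ 2 = deg(f)·deg(g), as expected for curves with no common component (the affine F_7-count falls short of the bound because intersections may lie at infinity, over extension fields, or carry multiplicity).


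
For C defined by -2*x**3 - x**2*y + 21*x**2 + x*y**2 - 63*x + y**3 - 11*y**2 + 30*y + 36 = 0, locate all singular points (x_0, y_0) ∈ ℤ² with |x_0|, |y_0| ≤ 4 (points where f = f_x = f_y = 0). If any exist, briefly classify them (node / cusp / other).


Singular points: {(3, 3)}; classification: cusp.

Compute partial derivatives:
  f_x = -6*x**2 - 2*x*y + 42*x + y**2 - 63.
  f_y = -x**2 + 2*x*y + 3*y**2 - 22*y + 30.
Scan x_0 ∈ {−4, ..., 4}. For each x_0, f_y(x_0, y) is a polynomial in y; find its integer roots y ∈ {−4, ..., 4}, then test f_x and f at those candidates.
  x = -4: f_y(-4, y) = 3*y**2 - 30*y + 14; no integer root y with |y| ≤ 4.
  x = -3: f_y(-3, y) = 3*y**2 - 28*y + 21; no integer root y with |y| ≤ 4.
  x = -2: f_y(-2, y) = 3*y**2 - 26*y + 26; no integer root y with |y| ≤ 4.
  x = -1: f_y(-1, y) = 3*y**2 - 24*y + 29; no integer root y with |y| ≤ 4.
  x = 0: f_y(0, y) = 3*y**2 - 22*y + 30; no integer root y with |y| ≤ 4.
  x = 1: f_y(1, y) = 3*y**2 - 20*y + 29; no integer root y with |y| ≤ 4.
  x = 2: f_y(2, y) = 3*y**2 - 18*y + 26; no integer root y with |y| ≤ 4.
  x = 3: f_y(3, y) = 3*y**2 - 16*y + 21; vanishes at y ∈ {3}. (3, 3): f_x = 0, f = 0 — SINGULAR.
  x = 4: f_y(4, y) = 3*y**2 - 14*y + 14; no integer root y with |y| ≤ 4.
Only singular point on the grid: (3, 3).
Classify: substitute x = 3 + u, y = 3 + v and expand: f = -2*u**3 - u**2*v + u*v**2 + v**3 + v**2.
No constant or linear terms (consistent with a singular point). Quadratic part: v**2. Cubic part: -2*u**3 - u**2*v + u*v**2 + v**3.
The quadratic part v**2 is a perfect square, so there is a single (double) tangent line v = 0, i.e. y = 3. Restricting the cubic part to that line (v = 0) leaves -2*u**3 ≠ 0, so f is not divisible by v and the branch is v² ≈ 2*u**3 to lowest order — this is a cusp.
Classification: cusp.


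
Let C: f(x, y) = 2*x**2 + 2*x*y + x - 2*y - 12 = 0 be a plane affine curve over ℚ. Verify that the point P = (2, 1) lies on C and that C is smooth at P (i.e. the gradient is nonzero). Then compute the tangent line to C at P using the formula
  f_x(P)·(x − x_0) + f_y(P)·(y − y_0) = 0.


Tangent line at P: 11*x + 2*y - 24 = 0.

Step 1: f(2, 1) = 0, so P lies on C.
Step 2: partial derivatives
  f_x(x, y) = 4*x + 2*y + 1, f_y(x, y) = 2*x - 2.
  f_x(P) = 11, f_y(P) = 2 (gradient nonzero, so P is smooth).
Step 3: tangent line at P: 11·(x − 2) + 2·(y − 1) = 0.
Expanding: 11*x + 2*y - 24 = 0.


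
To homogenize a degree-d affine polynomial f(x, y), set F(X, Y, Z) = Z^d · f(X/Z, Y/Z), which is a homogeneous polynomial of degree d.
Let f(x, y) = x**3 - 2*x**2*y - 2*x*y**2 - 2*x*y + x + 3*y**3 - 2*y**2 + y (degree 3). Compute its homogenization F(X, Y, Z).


F(X, Y, Z) = X**3 - 2*X**2*Y - 2*X*Y**2 - 2*X*Y*Z + X*Z**2 + 3*Y**3 - 2*Y**2*Z + Y*Z**2

deg(f) = 3.
Substitute x = X/Z, y = Y/Z into f, then multiply by Z^3.
  monomial 1·x^3·y^0 ↦ 1·X^3·Y^0·Z^0.
  monomial -2·x^2·y^1 ↦ -2·X^2·Y^1·Z^0.
  monomial -2·x^1·y^2 ↦ -2·X^1·Y^2·Z^0.
  monomial -2·x^1·y^1 ↦ -2·X^1·Y^1·Z^1.
  monomial 1·x^1·y^0 ↦ 1·X^1·Y^0·Z^2.
  monomial 3·x^0·y^3 ↦ 3·X^0·Y^3·Z^0.
  monomial -2·x^0·y^2 ↦ -2·X^0·Y^2·Z^1.
  monomial 1·x^0·y^1 ↦ 1·X^0·Y^1·Z^2.
Collecting: F(X, Y, Z) = X**3 - 2*X**2*Y - 2*X*Y**2 - 2*X*Y*Z + X*Z**2 + 3*Y**3 - 2*Y**2*Z + Y*Z**2.


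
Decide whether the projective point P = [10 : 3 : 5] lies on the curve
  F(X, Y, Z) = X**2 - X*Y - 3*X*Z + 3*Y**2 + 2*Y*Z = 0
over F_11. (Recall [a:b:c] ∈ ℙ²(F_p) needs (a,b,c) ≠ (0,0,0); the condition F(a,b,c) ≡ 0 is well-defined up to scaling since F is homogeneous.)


F(10,3,5) ≡ 10 (mod 11); P is NOT on the curve.

Evaluate F(10, 3, 5) term-by-term (mod 11).
  X**2 ↦ 1·100·1·1 = 100
  -X*Y ↦ -1·10·3·1 = -30
  -3*X*Z ↦ -3·10·1·5 = -150
  3*Y**2 ↦ 3·1·9·1 = 27
  2*Y*Z ↦ 2·1·3·5 = 30
Sum: F(10, 3, 5) = (100) + (-30) + (-150) + (27) + (30) = -23.
Reducing mod 11: -23 ≡ 10 (mod 11).
Since F(a, b, c) ≡ 10 ≠ 0 (mod 11), P does NOT lie on the curve.


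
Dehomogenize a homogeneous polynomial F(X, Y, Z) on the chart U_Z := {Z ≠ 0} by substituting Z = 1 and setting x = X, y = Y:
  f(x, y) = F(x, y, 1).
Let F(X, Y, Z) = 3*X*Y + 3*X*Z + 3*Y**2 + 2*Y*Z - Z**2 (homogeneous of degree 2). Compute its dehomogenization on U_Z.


f(x, y) = 3*x*y + 3*x + 3*y**2 + 2*y - 1

On U_Z we set Z = 1. Each monomial c·X^i·Y^j·Z^k in F becomes c·x^i·y^j·1^k = c·x^i·y^j.
Substituting Z = 1: F(X, Y, 1) = 3*x*y + 3*x + 3*y**2 + 2*y - 1.
Note: deg(f) ≤ deg(F) = 2; strict inequality happens when F is divisible by Z (lost terms).


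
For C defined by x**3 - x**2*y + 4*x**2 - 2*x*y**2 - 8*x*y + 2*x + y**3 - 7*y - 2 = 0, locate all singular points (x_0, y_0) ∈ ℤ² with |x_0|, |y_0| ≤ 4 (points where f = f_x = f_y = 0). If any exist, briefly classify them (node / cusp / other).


Singular points: {(-2, -1)}; classification: node.

Compute partial derivatives:
  f_x = 3*x**2 - 2*x*y + 8*x - 2*y**2 - 8*y + 2.
  f_y = -x**2 - 4*x*y - 8*x + 3*y**2 - 7.
Scan x_0 ∈ {−4, ..., 4}. For each x_0, f_y(x_0, y) is a polynomial in y; find its integer roots y ∈ {−4, ..., 4}, then test f_x and f at those candidates.
  x = -4: f_y(-4, y) = 3*y**2 + 16*y + 9; no integer root y with |y| ≤ 4.
  x = -3: f_y(-3, y) = 3*y**2 + 12*y + 8; no integer root y with |y| ≤ 4.
  x = -2: f_y(-2, y) = 3*y**2 + 8*y + 5; vanishes at y ∈ {-1}. (-2, -1): f_x = 0, f = 0 — SINGULAR.
  x = -1: f_y(-1, y) = 3*y**2 + 4*y; vanishes at y ∈ {0}. (-1, 0): f_x = -3 ≠ 0.
  x = 0: f_y(0, y) = 3*y**2 - 7; no integer root y with |y| ≤ 4.
  x = 1: f_y(1, y) = 3*y**2 - 4*y - 16; no integer root y with |y| ≤ 4.
  x = 2: f_y(2, y) = 3*y**2 - 8*y - 27; no integer root y with |y| ≤ 4.
  x = 3: f_y(3, y) = 3*y**2 - 12*y - 40; no integer root y with |y| ≤ 4.
  x = 4: f_y(4, y) = 3*y**2 - 16*y - 55; no integer root y with |y| ≤ 4.
Only singular point on the grid: (-2, -1).
Classify: substitute x = -2 + u, y = -1 + v and expand: f = u**3 - u**2*v - u**2 - 2*u*v**2 + v**3 + v**2.
No constant or linear terms (consistent with a singular point). Quadratic part: -u**2 + v**2. Cubic part: u**3 - u**2*v - 2*u*v**2 + v**3.
The quadratic part v**2 - u**2 = (v − u)(v + u) splits into two distinct linear factors, so there are two distinct tangent lines y − -1 = ±(x − -2) — this is a node (ordinary double point).
Classification: node.


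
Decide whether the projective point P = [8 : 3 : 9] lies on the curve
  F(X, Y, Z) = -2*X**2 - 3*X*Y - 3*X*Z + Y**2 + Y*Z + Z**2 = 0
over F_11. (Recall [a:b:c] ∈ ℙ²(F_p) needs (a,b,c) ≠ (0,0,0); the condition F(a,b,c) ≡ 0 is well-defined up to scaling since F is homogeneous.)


F(8,3,9) ≡ 9 (mod 11); P is NOT on the curve.

Evaluate F(8, 3, 9) term-by-term (mod 11).
  -2*X**2 ↦ -2·64·1·1 = -128
  -3*X*Y ↦ -3·8·3·1 = -72
  -3*X*Z ↦ -3·8·1·9 = -216
  Y**2 ↦ 1·1·9·1 = 9
  Y*Z ↦ 1·1·3·9 = 27
  Z**2 ↦ 1·1·1·81 = 81
Sum: F(8, 3, 9) = (-128) + (-72) + (-216) + (9) + (27) + (81) = -299.
Reducing mod 11: -299 ≡ 9 (mod 11).
Since F(a, b, c) ≡ 9 ≠ 0 (mod 11), P does NOT lie on the curve.


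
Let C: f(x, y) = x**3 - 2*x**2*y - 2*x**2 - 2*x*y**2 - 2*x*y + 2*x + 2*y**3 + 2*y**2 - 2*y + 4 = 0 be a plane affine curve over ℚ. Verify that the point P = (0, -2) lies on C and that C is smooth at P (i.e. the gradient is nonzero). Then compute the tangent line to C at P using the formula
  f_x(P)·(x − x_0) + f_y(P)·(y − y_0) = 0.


Tangent line at P: -2*x + 14*y + 28 = 0.

Step 1: f(0, -2) = 0, so P lies on C.
Step 2: partial derivatives
  f_x(x, y) = 3*x**2 - 4*x*y - 4*x - 2*y**2 - 2*y + 2, f_y(x, y) = -2*x**2 - 4*x*y - 2*x + 6*y**2 + 4*y - 2.
  f_x(P) = -2, f_y(P) = 14 (gradient nonzero, so P is smooth).
Step 3: tangent line at P: -2·(x − 0) + 14·(y − -2) = 0.
Expanding: -2*x + 14*y + 28 = 0.


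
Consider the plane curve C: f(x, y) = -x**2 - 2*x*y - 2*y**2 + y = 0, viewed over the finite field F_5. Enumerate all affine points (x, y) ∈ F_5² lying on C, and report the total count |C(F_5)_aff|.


Affine F_5-points: {(0, 0), (0, 3), (4, 1), (4, 3)}; count = 4.

For each of the 25 pairs (x, y) ∈ F_5², evaluate f(x, y) mod 5. Record the zeros.
  x = 0: [0↦0, 1↦4, 2↦4, 3↦0, 4↦2]  zeros at y ∈ {0, 3}
  x = 1: [0↦4, 1↦1, 2↦4, 3↦3, 4↦3]  zeros at y ∈ ∅
  x = 2: [0↦1, 1↦1, 2↦2, 3↦4, 4↦2]  zeros at y ∈ ∅
  x = 3: [0↦1, 1↦4, 2↦3, 3↦3, 4↦4]  zeros at y ∈ ∅
  x = 4: [0↦4, 1↦0, 2↦2, 3↦0, 4↦4]  zeros at y ∈ {1, 3}
Collecting zeros: affine points = {(0, 0), (0, 3), (4, 1), (4, 3)}.
Total count |C(F_5)_aff| = 4.


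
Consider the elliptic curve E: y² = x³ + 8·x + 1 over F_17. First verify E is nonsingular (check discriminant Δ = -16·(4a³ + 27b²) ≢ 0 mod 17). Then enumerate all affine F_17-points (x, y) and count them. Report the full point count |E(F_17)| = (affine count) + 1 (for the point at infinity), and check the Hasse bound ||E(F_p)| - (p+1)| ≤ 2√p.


Affine points = {(0, 1), (0, 16), (2, 5), (2, 12), (3, 1), (3, 16), (5, 8), (5, 9), (7, 3), (7, 14), (8, 4), (8, 13), (11, 3), (11, 14), (14, 1), (14, 16), (16, 3), (16, 14)}; affine count = 18; |E(F_17)| = 19.

Discriminant check: Δ ∝ 4a³ + 27b² = 4·8³ + 27·1² = 4·512 + 27·1 ≡ 1 (mod 17). Nonzero ⇒ E is nonsingular.
For each x ∈ F_17, compute rhs = x³ + 8·x + 1 mod 17, then count y ∈ F_17 with y² ≡ rhs.
  x = 0: rhs = 1, matching y values: 1, 16 (2 points).
  x = 1: rhs = 10, matching y values: none (0 points).
  x = 2: rhs = 8, matching y values: 5, 12 (2 points).
  x = 3: rhs = 1, matching y values: 1, 16 (2 points).
  x = 4: rhs = 12, matching y values: none (0 points).
  x = 5: rhs = 13, matching y values: 8, 9 (2 points).
  x = 6: rhs = 10, matching y values: none (0 points).
  x = 7: rhs = 9, matching y values: 3, 14 (2 points).
  x = 8: rhs = 16, matching y values: 4, 13 (2 points).
  x = 9: rhs = 3, matching y values: none (0 points).
  x = 10: rhs = 10, matching y values: none (0 points).
  x = 11: rhs = 9, matching y values: 3, 14 (2 points).
  x = 12: rhs = 6, matching y values: none (0 points).
  x = 13: rhs = 7, matching y values: none (0 points).
  x = 14: rhs = 1, matching y values: 1, 16 (2 points).
  x = 15: rhs = 11, matching y values: none (0 points).
  x = 16: rhs = 9, matching y values: 3, 14 (2 points).
Total affine count: 18.
Full point count |E(F_17)| = 18 + 1 = 19.
Hasse bound: |19 − (17+1)| = |1| = 1 ≤ 2√17 ≈ 8.2462 ✓.
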